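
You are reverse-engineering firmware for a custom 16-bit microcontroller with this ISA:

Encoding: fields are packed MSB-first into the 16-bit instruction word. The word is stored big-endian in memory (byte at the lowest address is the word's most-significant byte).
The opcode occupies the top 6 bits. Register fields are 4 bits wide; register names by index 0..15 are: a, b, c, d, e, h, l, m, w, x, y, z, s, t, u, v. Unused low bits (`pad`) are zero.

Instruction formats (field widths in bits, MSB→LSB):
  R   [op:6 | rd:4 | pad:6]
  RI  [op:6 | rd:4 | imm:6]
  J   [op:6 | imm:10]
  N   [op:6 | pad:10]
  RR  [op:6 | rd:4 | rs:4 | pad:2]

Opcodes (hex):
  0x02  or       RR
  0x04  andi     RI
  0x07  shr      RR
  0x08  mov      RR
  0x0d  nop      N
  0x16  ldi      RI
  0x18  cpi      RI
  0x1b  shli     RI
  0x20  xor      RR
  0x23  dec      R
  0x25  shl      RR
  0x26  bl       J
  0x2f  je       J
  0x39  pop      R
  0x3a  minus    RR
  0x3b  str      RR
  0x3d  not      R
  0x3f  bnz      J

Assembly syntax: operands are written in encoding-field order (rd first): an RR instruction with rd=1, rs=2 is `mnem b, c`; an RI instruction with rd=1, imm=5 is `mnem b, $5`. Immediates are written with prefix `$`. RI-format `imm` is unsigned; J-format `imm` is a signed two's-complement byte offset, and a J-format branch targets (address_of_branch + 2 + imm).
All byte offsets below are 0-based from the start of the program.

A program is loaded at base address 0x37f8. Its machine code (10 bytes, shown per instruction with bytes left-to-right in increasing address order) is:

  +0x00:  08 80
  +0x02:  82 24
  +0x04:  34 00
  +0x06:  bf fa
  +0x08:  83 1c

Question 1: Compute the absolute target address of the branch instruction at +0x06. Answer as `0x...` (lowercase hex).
0x37fa

+0x06: bf fa ⇒ word 0xbffa (big)
  opcode bits[15:10]=0x2f: je/J
  imm: (w>>0)&0x3ff=0x3fa (s10→-6) → $-6
  target = base 0x37f8 + off 0x06 + 2 + imm -6 = 0x37fa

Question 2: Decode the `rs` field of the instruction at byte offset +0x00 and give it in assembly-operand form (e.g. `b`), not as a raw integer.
[00] 08 80 → 0x0880
  op=0x0880>>10=0x2 ⇒ or (RR)
  [9:6] rd=2 = c
  [5:2] rs=0 = a

a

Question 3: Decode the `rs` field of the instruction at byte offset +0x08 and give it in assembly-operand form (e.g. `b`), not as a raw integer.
+0x08: 83 1c ⇒ word 0x831c (big)
  top 6b → 0x20 → xor [RR]
  [9:6] rd=12 = s
  [5:2] rs=7 = m

m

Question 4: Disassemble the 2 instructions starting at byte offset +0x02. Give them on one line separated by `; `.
xor w, x; nop

off 0x02: read 82 24 as big → 0x8224
  opcode bits[15:10]=0x20: xor/RR
  rd: (w>>6)&0xf=0x8 → w
  rs: (w>>2)&0xf=0x9 → x
off 0x04: read 34 00 as big → 0x3400
  opcode bits[15:10]=0xd: nop/N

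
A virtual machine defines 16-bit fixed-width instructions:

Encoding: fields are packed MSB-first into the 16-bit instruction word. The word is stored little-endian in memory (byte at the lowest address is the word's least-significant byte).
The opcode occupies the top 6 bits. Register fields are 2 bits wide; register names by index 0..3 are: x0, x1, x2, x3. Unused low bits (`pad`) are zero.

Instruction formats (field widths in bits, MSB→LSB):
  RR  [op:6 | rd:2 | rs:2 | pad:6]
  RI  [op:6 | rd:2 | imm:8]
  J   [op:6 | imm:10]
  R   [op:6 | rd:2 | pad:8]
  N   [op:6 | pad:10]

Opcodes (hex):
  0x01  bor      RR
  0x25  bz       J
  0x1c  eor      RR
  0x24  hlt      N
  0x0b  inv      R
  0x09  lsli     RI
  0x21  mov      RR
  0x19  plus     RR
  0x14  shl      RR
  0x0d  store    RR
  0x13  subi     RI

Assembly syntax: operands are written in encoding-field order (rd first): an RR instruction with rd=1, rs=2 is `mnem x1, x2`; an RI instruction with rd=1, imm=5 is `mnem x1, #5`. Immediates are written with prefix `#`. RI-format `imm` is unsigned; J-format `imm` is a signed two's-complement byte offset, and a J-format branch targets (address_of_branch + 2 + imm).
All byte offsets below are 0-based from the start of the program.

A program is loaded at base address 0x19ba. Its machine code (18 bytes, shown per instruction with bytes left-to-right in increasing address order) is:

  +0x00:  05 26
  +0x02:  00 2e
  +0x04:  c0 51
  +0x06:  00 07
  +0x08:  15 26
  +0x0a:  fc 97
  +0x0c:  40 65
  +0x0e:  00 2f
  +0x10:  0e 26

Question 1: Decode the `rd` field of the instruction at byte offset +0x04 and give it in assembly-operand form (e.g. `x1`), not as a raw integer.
x1

@+04  little-endian(c0 51) = 0x51c0
  opcode bits[15:10]=0x14: shl/RR
  rd@[9:8]=0x1 ⇒ x1
  rs@[7:6]=0x3 ⇒ x3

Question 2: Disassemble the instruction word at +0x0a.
bz #-4

+0x0a: fc 97 ⇒ word 0x97fc (little)
  top 6b → 0x25 → bz [J]
  imm: (w>>0)&0x3ff=0x3fc (s10→-4) → #-4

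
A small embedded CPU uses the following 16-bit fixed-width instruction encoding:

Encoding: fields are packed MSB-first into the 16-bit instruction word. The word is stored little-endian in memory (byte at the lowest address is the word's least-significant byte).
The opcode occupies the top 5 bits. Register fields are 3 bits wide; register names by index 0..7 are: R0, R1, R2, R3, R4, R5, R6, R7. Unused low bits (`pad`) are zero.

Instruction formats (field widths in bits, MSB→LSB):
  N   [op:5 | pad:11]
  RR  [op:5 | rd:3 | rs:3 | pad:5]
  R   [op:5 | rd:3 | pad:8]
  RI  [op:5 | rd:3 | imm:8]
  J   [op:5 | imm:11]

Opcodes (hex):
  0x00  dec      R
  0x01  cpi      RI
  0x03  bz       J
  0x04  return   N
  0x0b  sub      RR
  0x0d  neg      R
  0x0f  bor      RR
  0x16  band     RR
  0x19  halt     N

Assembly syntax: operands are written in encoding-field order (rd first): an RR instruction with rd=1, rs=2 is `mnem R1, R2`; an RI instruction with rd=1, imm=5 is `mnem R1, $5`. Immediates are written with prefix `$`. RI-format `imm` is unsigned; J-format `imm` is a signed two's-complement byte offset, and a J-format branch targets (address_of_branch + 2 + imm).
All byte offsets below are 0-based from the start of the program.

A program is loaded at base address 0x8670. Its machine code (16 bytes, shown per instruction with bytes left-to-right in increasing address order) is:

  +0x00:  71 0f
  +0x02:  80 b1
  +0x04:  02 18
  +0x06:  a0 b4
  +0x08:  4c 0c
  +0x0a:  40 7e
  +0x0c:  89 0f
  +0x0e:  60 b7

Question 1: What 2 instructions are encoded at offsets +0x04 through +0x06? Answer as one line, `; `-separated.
+0x04: 02 18 ⇒ word 0x1802 (little)
  opcode bits[15:11]=0x3: bz/J
  imm: (w>>0)&0x7ff=0x2 → $2
+0x06: a0 b4 ⇒ word 0xb4a0 (little)
  opcode bits[15:11]=0x16: band/RR
  rd: (w>>8)&0x7=0x4 → R4
  rs: (w>>5)&0x7=0x5 → R5

bz $2; band R4, R5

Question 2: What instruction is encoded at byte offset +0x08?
cpi R4, $76

off 0x08: read 4c 0c as little → 0x0c4c
  top 5b → 0x1 → cpi [RI]
  rd@[10:8]=0x4 ⇒ R4
  imm@[7:0]=0x4c ⇒ $76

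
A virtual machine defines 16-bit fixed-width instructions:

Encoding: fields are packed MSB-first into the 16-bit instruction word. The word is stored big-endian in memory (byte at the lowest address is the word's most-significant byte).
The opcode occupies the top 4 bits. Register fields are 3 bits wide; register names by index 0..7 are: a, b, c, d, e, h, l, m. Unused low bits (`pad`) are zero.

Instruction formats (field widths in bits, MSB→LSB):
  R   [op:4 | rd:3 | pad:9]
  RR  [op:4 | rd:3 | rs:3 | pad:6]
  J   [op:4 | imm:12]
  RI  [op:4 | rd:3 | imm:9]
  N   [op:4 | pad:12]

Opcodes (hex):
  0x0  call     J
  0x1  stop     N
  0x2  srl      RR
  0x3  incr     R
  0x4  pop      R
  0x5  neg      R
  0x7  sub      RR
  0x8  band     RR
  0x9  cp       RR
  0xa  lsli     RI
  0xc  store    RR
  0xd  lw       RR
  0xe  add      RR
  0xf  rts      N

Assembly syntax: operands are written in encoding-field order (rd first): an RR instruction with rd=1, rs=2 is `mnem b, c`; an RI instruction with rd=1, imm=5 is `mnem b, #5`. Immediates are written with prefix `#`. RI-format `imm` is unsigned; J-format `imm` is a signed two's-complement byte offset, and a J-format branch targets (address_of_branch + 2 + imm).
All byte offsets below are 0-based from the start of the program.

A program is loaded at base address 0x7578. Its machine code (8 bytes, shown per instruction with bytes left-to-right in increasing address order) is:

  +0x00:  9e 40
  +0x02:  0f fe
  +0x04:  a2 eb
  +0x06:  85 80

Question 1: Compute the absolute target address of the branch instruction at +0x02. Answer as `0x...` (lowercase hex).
0x757a

+0x02: 0f fe ⇒ word 0x0ffe (big)
  opcode bits[15:12]=0x0: call/J
  imm: (w>>0)&0xfff=0xffe (s12→-2) → #-2
  target = base 0x7578 + off 0x02 + 2 + imm -2 = 0x757a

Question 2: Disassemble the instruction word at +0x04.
lsli b, #235

@+04  big-endian(a2 eb) = 0xa2eb
  top 4b → 0xa → lsli [RI]
  [11:9] rd=1 = b
  [8:0] imm=235 = #235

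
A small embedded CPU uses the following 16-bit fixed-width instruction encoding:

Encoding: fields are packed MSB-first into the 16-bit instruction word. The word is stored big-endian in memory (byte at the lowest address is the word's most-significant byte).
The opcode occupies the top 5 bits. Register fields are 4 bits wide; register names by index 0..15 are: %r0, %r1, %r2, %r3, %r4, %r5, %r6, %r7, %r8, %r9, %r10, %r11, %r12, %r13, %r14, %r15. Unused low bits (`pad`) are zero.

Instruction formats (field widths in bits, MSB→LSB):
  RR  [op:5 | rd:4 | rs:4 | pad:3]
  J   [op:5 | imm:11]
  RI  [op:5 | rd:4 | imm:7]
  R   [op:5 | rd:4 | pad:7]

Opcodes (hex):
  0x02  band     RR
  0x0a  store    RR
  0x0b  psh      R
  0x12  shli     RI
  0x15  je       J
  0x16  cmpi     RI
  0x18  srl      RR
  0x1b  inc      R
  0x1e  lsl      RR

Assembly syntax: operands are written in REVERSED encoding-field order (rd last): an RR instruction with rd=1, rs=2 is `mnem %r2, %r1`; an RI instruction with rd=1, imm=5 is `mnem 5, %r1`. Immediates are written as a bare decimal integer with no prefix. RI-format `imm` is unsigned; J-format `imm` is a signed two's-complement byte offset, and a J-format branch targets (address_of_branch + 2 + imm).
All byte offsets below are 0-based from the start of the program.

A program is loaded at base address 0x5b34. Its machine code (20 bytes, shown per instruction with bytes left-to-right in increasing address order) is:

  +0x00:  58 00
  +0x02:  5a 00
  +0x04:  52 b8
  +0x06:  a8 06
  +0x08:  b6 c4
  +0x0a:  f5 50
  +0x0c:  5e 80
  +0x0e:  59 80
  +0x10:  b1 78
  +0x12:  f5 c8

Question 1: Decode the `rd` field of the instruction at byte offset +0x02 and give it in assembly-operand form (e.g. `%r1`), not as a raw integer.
@+02  big-endian(5a 00) = 0x5a00
  opcode bits[15:11]=0xb: psh/R
  rd@[10:7]=0x4 ⇒ %r4

%r4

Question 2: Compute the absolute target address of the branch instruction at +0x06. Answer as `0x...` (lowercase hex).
0x5b42

@+06  big-endian(a8 06) = 0xa806
  opcode bits[15:11]=0x15: je/J
  imm: (w>>0)&0x7ff=0x6 → 6
  target = base 0x5b34 + off 0x06 + 2 + imm 6 = 0x5b42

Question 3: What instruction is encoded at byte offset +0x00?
psh %r0

@+00  big-endian(58 00) = 0x5800
  opcode bits[15:11]=0xb: psh/R
  [10:7] rd=0 = %r0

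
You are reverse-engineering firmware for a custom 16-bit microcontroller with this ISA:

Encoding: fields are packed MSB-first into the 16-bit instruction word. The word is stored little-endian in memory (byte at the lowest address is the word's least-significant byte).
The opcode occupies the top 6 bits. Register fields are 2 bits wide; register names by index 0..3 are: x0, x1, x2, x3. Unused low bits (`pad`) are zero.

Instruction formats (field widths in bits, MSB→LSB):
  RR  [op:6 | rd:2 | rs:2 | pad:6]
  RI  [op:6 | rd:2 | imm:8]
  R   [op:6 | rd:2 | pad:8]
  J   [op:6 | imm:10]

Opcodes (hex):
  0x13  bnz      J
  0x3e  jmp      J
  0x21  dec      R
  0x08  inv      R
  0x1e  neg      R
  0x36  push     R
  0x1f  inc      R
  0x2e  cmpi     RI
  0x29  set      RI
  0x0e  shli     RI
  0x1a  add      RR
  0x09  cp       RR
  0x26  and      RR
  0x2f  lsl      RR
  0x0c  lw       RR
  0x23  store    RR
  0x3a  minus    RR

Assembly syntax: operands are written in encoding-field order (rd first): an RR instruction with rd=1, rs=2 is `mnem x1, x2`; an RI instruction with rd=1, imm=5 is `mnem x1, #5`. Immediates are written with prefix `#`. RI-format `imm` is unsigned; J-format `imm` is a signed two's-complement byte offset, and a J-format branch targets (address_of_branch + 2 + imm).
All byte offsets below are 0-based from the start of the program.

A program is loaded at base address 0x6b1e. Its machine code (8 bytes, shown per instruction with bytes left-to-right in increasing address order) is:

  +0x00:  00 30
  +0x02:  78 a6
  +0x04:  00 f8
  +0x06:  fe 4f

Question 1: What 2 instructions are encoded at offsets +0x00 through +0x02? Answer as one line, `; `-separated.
lw x0, x0; set x2, #120

@+00  little-endian(00 30) = 0x3000
  top 6b → 0xc → lw [RR]
  rd@[9:8]=0x0 ⇒ x0
  rs@[7:6]=0x0 ⇒ x0
@+02  little-endian(78 a6) = 0xa678
  top 6b → 0x29 → set [RI]
  rd@[9:8]=0x2 ⇒ x2
  imm@[7:0]=0x78 ⇒ #120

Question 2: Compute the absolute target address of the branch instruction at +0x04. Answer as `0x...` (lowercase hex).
[04] 00 f8 → 0xf800
  top 6b → 0x3e → jmp [J]
  [9:0] imm=0 = #0
  target = base 0x6b1e + off 0x04 + 2 + imm 0 = 0x6b24

0x6b24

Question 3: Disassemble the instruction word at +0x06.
[06] fe 4f → 0x4ffe
  opcode bits[15:10]=0x13: bnz/J
  imm@[9:0]=0x3fe (s10→-2) ⇒ #-2

bnz #-2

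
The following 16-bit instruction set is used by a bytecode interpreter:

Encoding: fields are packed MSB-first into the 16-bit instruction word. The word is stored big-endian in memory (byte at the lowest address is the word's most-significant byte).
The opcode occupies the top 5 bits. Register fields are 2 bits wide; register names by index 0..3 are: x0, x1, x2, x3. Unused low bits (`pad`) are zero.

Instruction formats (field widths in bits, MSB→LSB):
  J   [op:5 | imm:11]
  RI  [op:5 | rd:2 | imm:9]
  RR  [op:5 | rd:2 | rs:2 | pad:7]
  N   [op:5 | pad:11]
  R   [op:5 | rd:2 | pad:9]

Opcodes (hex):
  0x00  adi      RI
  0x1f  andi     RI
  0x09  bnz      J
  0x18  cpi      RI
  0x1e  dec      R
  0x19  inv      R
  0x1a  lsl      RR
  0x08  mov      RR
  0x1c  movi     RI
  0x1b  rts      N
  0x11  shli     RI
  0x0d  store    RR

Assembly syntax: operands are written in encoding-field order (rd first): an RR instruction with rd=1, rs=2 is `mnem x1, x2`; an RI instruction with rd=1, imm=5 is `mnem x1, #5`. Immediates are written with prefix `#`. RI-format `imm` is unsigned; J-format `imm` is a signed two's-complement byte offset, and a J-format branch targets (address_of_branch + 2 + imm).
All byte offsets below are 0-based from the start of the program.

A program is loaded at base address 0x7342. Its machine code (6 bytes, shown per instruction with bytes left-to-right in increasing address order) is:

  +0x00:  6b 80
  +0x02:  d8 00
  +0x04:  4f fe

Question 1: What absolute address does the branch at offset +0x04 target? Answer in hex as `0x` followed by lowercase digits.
+0x04: 4f fe ⇒ word 0x4ffe (big)
  opcode bits[15:11]=0x9: bnz/J
  [10:0] imm=2046 (s11→-2) = #-2
  target = base 0x7342 + off 0x04 + 2 + imm -2 = 0x7346

0x7346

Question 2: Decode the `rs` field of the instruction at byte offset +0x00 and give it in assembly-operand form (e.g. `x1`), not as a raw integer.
x3

@+00  big-endian(6b 80) = 0x6b80
  top 5b → 0xd → store [RR]
  [10:9] rd=1 = x1
  [8:7] rs=3 = x3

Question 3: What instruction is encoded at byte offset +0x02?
+0x02: d8 00 ⇒ word 0xd800 (big)
  op=0xd800>>11=0x1b ⇒ rts (N)

rts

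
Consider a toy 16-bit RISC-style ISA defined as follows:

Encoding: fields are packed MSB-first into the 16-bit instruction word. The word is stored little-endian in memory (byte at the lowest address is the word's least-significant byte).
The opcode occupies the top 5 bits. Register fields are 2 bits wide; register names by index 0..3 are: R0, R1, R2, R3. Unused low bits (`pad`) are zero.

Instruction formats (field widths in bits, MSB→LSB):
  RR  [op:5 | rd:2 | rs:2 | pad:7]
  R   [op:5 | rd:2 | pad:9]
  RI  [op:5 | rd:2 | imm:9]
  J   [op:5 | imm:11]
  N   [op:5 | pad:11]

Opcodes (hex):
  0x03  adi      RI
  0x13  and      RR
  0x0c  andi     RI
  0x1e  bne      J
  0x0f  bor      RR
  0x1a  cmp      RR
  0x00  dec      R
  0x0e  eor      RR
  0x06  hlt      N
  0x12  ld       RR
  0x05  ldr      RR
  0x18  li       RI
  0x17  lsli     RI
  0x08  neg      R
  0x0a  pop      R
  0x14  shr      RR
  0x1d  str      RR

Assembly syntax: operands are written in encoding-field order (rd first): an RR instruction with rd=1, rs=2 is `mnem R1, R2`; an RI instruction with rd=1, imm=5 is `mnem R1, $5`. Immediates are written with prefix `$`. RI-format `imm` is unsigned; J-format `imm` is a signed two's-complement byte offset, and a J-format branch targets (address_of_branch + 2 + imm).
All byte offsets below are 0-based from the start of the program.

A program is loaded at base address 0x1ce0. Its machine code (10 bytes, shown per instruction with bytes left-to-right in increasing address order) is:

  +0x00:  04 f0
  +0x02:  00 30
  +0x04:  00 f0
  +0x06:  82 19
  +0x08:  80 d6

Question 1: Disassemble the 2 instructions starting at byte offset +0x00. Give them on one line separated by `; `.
bne $4; hlt

off 0x00: read 04 f0 as little → 0xf004
  op=0xf004>>11=0x1e ⇒ bne (J)
  imm@[10:0]=0x4 ⇒ $4
off 0x02: read 00 30 as little → 0x3000
  op=0x3000>>11=0x6 ⇒ hlt (N)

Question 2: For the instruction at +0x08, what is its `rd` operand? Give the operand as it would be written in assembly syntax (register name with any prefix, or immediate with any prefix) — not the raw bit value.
+0x08: 80 d6 ⇒ word 0xd680 (little)
  op=0xd680>>11=0x1a ⇒ cmp (RR)
  [10:9] rd=3 = R3
  [8:7] rs=1 = R1

R3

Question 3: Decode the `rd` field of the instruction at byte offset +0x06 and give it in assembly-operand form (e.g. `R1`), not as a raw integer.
off 0x06: read 82 19 as little → 0x1982
  opcode bits[15:11]=0x3: adi/RI
  rd@[10:9]=0x0 ⇒ R0
  imm@[8:0]=0x182 ⇒ $386

R0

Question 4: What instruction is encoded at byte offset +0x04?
@+04  little-endian(00 f0) = 0xf000
  top 5b → 0x1e → bne [J]
  imm@[10:0]=0x0 ⇒ $0

bne $0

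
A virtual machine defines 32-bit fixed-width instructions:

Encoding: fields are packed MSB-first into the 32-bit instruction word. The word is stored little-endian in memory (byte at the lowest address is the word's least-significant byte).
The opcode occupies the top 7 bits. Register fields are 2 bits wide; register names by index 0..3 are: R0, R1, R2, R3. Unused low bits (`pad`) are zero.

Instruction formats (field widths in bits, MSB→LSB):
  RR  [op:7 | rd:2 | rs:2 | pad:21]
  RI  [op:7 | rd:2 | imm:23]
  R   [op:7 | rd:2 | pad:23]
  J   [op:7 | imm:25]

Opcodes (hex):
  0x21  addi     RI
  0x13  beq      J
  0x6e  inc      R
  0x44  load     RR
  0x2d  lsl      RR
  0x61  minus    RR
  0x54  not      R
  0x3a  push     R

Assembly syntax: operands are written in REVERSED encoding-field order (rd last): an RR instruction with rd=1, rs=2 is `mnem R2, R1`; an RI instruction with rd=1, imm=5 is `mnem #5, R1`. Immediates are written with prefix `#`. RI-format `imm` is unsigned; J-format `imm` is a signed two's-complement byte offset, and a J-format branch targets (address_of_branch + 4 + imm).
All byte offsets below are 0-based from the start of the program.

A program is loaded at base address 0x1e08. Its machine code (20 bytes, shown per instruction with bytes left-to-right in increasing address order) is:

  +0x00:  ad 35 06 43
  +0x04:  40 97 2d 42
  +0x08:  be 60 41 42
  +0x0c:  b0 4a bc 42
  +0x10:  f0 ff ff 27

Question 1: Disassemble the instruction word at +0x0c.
@+0c  little-endian(b0 4a bc 42) = 0x42bc4ab0
  opcode bits[31:25]=0x21: addi/RI
  rd@[24:23]=0x1 ⇒ R1
  imm@[22:0]=0x3c4ab0 ⇒ #3951280

addi #3951280, R1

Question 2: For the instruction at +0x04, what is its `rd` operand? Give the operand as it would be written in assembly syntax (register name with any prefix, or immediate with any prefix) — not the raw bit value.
R0

[04] 40 97 2d 42 → 0x422d9740
  top 7b → 0x21 → addi [RI]
  [24:23] rd=0 = R0
  [22:0] imm=2987840 = #2987840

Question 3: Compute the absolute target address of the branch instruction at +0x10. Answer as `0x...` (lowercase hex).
0x1e0c

off 0x10: read f0 ff ff 27 as little → 0x27fffff0
  op=0x27fffff0>>25=0x13 ⇒ beq (J)
  [24:0] imm=33554416 (s25→-16) = #-16
  target = base 0x1e08 + off 0x10 + 4 + imm -16 = 0x1e0c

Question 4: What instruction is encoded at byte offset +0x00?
addi #406957, R2

[00] ad 35 06 43 → 0x430635ad
  top 7b → 0x21 → addi [RI]
  rd: (w>>23)&0x3=0x2 → R2
  imm: (w>>0)&0x7fffff=0x635ad → #406957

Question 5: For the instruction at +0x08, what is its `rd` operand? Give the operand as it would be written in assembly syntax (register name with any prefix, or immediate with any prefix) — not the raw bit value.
[08] be 60 41 42 → 0x424160be
  opcode bits[31:25]=0x21: addi/RI
  rd@[24:23]=0x0 ⇒ R0
  imm@[22:0]=0x4160be ⇒ #4284606

R0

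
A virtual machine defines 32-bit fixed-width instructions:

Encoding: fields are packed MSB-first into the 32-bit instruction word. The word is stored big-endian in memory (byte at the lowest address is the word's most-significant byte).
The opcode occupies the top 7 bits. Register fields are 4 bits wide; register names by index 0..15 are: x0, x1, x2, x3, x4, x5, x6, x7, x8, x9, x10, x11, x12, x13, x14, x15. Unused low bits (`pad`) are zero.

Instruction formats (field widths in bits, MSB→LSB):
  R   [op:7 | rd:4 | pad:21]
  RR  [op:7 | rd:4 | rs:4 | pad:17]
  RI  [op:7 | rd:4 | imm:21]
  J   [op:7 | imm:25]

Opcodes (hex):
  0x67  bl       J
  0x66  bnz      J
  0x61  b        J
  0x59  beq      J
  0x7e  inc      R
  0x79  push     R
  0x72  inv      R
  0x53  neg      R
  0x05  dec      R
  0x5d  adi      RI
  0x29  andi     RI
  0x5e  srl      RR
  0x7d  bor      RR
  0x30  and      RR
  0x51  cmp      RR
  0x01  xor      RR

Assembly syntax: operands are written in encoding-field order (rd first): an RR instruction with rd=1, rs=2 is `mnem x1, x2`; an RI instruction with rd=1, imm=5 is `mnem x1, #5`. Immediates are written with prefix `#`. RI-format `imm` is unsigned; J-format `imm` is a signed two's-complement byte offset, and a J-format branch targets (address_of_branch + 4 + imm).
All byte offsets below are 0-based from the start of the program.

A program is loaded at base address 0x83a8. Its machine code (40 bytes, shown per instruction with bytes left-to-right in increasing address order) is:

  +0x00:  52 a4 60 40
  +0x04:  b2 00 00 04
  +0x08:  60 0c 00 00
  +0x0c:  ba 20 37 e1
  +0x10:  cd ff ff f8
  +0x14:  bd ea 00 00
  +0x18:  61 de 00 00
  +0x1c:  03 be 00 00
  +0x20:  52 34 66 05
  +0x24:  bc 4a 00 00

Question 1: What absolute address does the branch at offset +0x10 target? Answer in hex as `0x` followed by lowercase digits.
0x83b4

off 0x10: read cd ff ff f8 as big → 0xcdfffff8
  opcode bits[31:25]=0x66: bnz/J
  [24:0] imm=33554424 (s25→-8) = #-8
  target = base 0x83a8 + off 0x10 + 4 + imm -8 = 0x83b4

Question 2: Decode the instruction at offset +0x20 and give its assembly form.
andi x1, #1336837

off 0x20: read 52 34 66 05 as big → 0x52346605
  top 7b → 0x29 → andi [RI]
  [24:21] rd=1 = x1
  [20:0] imm=1336837 = #1336837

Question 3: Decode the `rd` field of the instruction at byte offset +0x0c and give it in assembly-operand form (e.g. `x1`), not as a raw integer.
@+0c  big-endian(ba 20 37 e1) = 0xba2037e1
  opcode bits[31:25]=0x5d: adi/RI
  [24:21] rd=1 = x1
  [20:0] imm=14305 = #14305

x1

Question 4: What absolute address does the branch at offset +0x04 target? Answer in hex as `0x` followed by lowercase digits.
0x83b4

[04] b2 00 00 04 → 0xb2000004
  top 7b → 0x59 → beq [J]
  imm@[24:0]=0x4 ⇒ #4
  target = base 0x83a8 + off 0x04 + 4 + imm 4 = 0x83b4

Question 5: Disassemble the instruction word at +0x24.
+0x24: bc 4a 00 00 ⇒ word 0xbc4a0000 (big)
  opcode bits[31:25]=0x5e: srl/RR
  rd@[24:21]=0x2 ⇒ x2
  rs@[20:17]=0x5 ⇒ x5

srl x2, x5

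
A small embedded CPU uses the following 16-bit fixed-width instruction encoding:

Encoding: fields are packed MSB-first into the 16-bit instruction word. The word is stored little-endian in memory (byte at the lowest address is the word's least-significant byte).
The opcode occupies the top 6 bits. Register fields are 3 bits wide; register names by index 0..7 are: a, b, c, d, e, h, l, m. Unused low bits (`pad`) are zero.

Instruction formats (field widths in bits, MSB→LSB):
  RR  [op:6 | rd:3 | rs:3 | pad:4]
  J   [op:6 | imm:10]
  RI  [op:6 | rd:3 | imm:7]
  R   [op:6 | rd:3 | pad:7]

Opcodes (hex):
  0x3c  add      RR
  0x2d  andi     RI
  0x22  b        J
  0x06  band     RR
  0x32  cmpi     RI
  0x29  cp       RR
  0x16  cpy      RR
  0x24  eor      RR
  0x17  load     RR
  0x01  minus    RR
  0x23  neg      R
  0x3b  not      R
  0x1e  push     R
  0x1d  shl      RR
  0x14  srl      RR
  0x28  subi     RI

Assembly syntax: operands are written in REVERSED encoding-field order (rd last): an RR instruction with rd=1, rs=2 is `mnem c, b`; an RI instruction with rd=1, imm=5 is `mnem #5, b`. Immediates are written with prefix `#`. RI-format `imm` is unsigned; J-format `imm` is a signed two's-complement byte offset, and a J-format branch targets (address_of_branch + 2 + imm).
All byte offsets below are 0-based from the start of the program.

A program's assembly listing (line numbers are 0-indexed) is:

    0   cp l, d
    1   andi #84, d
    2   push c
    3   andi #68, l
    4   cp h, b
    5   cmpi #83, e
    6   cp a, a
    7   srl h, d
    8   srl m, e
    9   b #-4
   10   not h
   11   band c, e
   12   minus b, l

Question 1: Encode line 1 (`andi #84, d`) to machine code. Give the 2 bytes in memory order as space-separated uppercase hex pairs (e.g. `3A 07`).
D4 B5

1. andi fields op=0x2d:6|rd=3:3|imm=84:7 → word b5d4h → d4 b5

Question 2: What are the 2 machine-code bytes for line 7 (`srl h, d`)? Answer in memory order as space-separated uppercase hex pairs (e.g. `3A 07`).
line 7 (srl): pack op=0x14:6|rd=3:3|rs=5:3|pad=0:4 = 0x51d0; little→ d0 51

D0 51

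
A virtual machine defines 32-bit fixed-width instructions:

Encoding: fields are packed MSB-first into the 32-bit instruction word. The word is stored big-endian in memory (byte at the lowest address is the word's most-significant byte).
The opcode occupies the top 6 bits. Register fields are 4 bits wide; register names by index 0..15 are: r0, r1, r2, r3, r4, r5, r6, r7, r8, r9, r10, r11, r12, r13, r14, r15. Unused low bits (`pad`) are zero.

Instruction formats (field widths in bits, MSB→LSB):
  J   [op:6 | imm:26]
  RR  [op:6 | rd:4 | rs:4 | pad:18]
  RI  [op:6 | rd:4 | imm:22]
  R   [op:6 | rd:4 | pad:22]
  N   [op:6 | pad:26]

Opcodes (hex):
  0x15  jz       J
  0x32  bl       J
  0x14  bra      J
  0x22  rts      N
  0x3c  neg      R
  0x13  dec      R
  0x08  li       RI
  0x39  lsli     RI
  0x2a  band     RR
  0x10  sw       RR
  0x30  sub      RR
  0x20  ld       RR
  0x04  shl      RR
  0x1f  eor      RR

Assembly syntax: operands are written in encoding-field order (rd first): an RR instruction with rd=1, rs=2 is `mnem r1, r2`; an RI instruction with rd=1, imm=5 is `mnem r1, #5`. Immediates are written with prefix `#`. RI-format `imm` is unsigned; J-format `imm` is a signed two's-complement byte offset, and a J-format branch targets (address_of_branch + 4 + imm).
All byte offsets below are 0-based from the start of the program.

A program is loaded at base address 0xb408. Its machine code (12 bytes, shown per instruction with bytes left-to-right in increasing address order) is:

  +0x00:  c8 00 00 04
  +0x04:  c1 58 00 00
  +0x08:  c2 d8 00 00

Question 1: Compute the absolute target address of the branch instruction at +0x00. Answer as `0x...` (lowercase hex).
0xb410

@+00  big-endian(c8 00 00 04) = 0xc8000004
  op=0xc8000004>>26=0x32 ⇒ bl (J)
  imm: (w>>0)&0x3ffffff=0x4 → #4
  target = base 0xb408 + off 0x00 + 4 + imm 4 = 0xb410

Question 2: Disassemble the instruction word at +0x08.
sub r11, r6

+0x08: c2 d8 00 00 ⇒ word 0xc2d80000 (big)
  op=0xc2d80000>>26=0x30 ⇒ sub (RR)
  rd: (w>>22)&0xf=0xb → r11
  rs: (w>>18)&0xf=0x6 → r6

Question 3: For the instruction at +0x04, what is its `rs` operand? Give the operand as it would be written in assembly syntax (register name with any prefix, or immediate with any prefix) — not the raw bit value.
r6

+0x04: c1 58 00 00 ⇒ word 0xc1580000 (big)
  top 6b → 0x30 → sub [RR]
  rd: (w>>22)&0xf=0x5 → r5
  rs: (w>>18)&0xf=0x6 → r6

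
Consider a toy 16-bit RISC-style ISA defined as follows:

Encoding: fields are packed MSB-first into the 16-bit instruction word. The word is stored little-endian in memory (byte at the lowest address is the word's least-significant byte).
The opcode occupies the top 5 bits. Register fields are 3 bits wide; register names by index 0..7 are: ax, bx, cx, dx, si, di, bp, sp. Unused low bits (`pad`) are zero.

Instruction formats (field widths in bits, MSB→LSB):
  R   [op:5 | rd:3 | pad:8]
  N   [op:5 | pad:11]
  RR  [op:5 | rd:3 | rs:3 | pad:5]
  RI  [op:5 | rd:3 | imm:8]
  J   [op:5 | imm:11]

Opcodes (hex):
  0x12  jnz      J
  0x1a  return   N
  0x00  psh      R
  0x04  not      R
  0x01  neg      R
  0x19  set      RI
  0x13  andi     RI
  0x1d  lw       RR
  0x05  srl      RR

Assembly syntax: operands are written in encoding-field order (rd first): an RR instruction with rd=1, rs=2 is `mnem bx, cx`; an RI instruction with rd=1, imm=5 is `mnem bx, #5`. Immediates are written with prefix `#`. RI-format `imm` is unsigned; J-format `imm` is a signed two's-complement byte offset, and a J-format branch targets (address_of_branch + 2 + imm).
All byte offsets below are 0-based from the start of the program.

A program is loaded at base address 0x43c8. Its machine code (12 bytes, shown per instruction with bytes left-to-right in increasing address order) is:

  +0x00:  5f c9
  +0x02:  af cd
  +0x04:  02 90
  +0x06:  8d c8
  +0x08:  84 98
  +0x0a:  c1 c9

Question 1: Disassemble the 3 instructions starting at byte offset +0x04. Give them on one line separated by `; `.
off 0x04: read 02 90 as little → 0x9002
  opcode bits[15:11]=0x12: jnz/J
  imm@[10:0]=0x2 ⇒ #2
off 0x06: read 8d c8 as little → 0xc88d
  opcode bits[15:11]=0x19: set/RI
  rd@[10:8]=0x0 ⇒ ax
  imm@[7:0]=0x8d ⇒ #141
off 0x08: read 84 98 as little → 0x9884
  opcode bits[15:11]=0x13: andi/RI
  rd@[10:8]=0x0 ⇒ ax
  imm@[7:0]=0x84 ⇒ #132

jnz #2; set ax, #141; andi ax, #132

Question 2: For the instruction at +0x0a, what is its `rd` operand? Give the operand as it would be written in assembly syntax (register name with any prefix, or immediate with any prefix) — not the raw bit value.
off 0x0a: read c1 c9 as little → 0xc9c1
  op=0xc9c1>>11=0x19 ⇒ set (RI)
  [10:8] rd=1 = bx
  [7:0] imm=193 = #193

bx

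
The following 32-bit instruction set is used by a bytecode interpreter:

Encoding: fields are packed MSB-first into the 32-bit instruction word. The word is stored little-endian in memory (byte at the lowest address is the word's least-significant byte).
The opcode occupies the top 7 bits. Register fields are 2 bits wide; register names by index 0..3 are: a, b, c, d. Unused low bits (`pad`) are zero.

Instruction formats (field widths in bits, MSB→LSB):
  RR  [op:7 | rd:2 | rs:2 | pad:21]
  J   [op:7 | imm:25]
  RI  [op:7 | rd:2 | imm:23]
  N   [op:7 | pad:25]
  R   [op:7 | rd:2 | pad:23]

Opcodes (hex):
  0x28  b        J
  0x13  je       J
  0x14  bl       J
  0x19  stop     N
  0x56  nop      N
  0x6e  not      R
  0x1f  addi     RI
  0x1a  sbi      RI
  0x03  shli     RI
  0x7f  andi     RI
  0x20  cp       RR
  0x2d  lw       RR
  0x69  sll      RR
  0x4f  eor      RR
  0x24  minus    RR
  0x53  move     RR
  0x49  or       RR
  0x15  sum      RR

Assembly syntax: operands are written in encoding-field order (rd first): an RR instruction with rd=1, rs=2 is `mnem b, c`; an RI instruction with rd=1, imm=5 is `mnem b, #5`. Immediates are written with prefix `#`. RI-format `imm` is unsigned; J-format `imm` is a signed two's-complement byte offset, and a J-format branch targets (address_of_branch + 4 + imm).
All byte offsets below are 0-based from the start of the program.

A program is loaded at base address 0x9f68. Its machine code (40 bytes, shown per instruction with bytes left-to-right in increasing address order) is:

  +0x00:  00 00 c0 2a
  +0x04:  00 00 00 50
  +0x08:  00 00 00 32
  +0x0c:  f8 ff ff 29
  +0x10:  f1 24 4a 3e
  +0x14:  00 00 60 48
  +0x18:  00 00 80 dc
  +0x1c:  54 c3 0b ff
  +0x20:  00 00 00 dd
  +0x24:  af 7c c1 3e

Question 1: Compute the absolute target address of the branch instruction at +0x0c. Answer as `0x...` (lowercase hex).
[0c] f8 ff ff 29 → 0x29fffff8
  top 7b → 0x14 → bl [J]
  imm@[24:0]=0x1fffff8 (s25→-8) ⇒ #-8
  target = base 0x9f68 + off 0x0c + 4 + imm -8 = 0x9f70

0x9f70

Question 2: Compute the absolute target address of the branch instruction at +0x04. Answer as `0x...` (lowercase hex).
0x9f70

[04] 00 00 00 50 → 0x50000000
  opcode bits[31:25]=0x28: b/J
  imm: (w>>0)&0x1ffffff=0x0 → #0
  target = base 0x9f68 + off 0x04 + 4 + imm 0 = 0x9f70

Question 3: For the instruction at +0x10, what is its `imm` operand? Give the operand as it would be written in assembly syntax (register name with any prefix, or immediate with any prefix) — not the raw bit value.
@+10  little-endian(f1 24 4a 3e) = 0x3e4a24f1
  opcode bits[31:25]=0x1f: addi/RI
  rd@[24:23]=0x0 ⇒ a
  imm@[22:0]=0x4a24f1 ⇒ #4859121

#4859121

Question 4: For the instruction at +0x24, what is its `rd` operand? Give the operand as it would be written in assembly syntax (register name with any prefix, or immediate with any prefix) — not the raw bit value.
[24] af 7c c1 3e → 0x3ec17caf
  opcode bits[31:25]=0x1f: addi/RI
  [24:23] rd=1 = b
  [22:0] imm=4291759 = #4291759

b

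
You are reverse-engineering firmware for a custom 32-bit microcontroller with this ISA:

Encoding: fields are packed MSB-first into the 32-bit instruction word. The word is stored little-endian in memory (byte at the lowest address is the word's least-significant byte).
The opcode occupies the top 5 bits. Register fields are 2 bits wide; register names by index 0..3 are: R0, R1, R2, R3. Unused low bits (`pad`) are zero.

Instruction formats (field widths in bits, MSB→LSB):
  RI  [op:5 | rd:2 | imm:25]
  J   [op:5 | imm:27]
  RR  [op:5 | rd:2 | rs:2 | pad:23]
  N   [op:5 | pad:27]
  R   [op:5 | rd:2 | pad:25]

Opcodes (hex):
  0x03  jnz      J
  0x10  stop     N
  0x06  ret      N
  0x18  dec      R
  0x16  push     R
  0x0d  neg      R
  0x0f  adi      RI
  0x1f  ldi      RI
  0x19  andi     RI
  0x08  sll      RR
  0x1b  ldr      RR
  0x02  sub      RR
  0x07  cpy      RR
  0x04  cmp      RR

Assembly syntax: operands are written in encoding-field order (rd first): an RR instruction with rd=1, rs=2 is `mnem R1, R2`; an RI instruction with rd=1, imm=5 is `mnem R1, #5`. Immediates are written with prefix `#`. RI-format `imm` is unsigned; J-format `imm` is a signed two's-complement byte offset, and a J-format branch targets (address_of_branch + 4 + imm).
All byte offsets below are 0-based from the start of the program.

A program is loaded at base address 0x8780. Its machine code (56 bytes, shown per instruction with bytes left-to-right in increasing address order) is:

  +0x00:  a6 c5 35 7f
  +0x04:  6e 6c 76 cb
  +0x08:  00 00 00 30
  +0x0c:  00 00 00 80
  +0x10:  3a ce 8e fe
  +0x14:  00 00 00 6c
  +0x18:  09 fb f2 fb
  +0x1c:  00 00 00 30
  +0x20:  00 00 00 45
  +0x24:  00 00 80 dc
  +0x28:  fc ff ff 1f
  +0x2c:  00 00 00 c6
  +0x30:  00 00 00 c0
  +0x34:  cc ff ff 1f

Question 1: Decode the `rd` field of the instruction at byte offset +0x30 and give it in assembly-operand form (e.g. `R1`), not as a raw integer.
R0

@+30  little-endian(00 00 00 c0) = 0xc0000000
  op=0xc0000000>>27=0x18 ⇒ dec (R)
  rd@[26:25]=0x0 ⇒ R0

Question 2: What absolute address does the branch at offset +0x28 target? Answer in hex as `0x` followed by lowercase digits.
0x87a8

off 0x28: read fc ff ff 1f as little → 0x1ffffffc
  opcode bits[31:27]=0x3: jnz/J
  imm: (w>>0)&0x7ffffff=0x7fffffc (s27→-4) → #-4
  target = base 0x8780 + off 0x28 + 4 + imm -4 = 0x87a8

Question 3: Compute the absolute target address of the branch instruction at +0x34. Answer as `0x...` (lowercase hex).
0x8784

+0x34: cc ff ff 1f ⇒ word 0x1fffffcc (little)
  op=0x1fffffcc>>27=0x3 ⇒ jnz (J)
  imm: (w>>0)&0x7ffffff=0x7ffffcc (s27→-52) → #-52
  target = base 0x8780 + off 0x34 + 4 + imm -52 = 0x8784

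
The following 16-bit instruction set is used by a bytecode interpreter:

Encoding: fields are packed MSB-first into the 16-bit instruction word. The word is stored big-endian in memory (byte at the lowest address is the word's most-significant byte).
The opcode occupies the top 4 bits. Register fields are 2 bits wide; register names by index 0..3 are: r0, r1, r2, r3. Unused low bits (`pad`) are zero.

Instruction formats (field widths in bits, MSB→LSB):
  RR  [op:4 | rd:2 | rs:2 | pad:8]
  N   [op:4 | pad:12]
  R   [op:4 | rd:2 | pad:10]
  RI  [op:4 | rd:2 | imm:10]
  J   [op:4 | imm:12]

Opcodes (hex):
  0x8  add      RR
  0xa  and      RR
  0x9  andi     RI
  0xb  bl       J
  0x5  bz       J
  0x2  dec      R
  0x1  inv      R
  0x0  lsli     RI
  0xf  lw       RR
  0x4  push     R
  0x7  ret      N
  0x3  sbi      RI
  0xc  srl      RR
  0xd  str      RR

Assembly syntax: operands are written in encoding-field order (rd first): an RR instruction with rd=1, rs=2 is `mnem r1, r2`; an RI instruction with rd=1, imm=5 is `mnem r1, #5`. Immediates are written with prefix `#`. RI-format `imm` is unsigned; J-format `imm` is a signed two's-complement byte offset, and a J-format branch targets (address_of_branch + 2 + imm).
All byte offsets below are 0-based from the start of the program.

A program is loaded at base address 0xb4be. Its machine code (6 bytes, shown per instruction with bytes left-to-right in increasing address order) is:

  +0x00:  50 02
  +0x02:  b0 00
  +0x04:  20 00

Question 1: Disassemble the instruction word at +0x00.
bz #2

off 0x00: read 50 02 as big → 0x5002
  op=0x5002>>12=0x5 ⇒ bz (J)
  imm@[11:0]=0x2 ⇒ #2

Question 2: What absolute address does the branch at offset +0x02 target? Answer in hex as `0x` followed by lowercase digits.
0xb4c2

off 0x02: read b0 00 as big → 0xb000
  op=0xb000>>12=0xb ⇒ bl (J)
  imm: (w>>0)&0xfff=0x0 → #0
  target = base 0xb4be + off 0x02 + 2 + imm 0 = 0xb4c2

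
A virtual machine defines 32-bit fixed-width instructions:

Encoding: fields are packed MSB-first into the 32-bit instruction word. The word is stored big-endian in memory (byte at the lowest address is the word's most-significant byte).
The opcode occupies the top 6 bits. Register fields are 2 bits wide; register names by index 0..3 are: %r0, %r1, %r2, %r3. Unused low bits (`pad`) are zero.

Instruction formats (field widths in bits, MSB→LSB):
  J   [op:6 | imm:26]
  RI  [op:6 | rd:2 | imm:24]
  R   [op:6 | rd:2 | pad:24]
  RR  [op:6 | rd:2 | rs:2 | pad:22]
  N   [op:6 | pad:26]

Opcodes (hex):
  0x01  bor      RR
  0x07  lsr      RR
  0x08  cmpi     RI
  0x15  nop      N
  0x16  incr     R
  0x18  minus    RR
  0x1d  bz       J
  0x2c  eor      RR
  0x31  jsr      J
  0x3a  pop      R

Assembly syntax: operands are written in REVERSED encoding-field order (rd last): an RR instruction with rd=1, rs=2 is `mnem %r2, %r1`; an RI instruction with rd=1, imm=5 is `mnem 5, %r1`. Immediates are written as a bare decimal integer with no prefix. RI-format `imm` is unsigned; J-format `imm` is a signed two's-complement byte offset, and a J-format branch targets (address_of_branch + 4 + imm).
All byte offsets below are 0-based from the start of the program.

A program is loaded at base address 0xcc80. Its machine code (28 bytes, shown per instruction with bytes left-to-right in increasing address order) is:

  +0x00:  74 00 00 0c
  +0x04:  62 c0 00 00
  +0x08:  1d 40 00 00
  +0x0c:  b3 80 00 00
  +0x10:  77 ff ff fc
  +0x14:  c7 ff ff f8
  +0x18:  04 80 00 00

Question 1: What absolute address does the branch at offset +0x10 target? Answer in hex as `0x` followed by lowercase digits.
[10] 77 ff ff fc → 0x77fffffc
  top 6b → 0x1d → bz [J]
  imm@[25:0]=0x3fffffc (s26→-4) ⇒ -4
  target = base 0xcc80 + off 0x10 + 4 + imm -4 = 0xcc90

0xcc90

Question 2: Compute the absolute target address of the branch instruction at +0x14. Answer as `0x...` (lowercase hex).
0xcc90

+0x14: c7 ff ff f8 ⇒ word 0xc7fffff8 (big)
  opcode bits[31:26]=0x31: jsr/J
  imm: (w>>0)&0x3ffffff=0x3fffff8 (s26→-8) → -8
  target = base 0xcc80 + off 0x14 + 4 + imm -8 = 0xcc90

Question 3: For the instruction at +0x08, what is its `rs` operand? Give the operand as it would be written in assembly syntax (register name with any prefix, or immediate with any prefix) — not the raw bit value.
%r1

+0x08: 1d 40 00 00 ⇒ word 0x1d400000 (big)
  op=0x1d400000>>26=0x7 ⇒ lsr (RR)
  [25:24] rd=1 = %r1
  [23:22] rs=1 = %r1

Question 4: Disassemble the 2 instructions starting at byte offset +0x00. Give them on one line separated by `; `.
bz 12; minus %r3, %r2

@+00  big-endian(74 00 00 0c) = 0x7400000c
  op=0x7400000c>>26=0x1d ⇒ bz (J)
  imm@[25:0]=0xc ⇒ 12
@+04  big-endian(62 c0 00 00) = 0x62c00000
  op=0x62c00000>>26=0x18 ⇒ minus (RR)
  rd@[25:24]=0x2 ⇒ %r2
  rs@[23:22]=0x3 ⇒ %r3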